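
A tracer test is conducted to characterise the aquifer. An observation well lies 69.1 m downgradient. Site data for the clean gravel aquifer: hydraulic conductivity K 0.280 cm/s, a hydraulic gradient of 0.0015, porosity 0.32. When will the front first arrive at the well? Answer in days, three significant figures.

60.9 days

K = 0.280 cm/s × 864 = 241.9 m/d
Specific discharge q = 241.9 × 0.0015 = 0.3629 m/d
v = Ki/n = 241.9·0.0015/0.32 = 1.134 m/d
t = L / v = 69.1 / 1.134 = 60.93 d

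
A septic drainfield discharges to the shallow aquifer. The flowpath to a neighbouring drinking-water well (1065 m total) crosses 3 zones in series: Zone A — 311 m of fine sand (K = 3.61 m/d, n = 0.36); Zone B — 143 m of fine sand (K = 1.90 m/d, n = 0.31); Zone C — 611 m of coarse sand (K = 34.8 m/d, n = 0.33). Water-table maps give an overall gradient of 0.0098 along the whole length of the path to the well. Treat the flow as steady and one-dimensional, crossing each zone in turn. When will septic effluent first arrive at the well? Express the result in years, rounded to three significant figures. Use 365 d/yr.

16.8 years

Steady 1-D flow in series ⇒ the Darcy flux q is identical in every zone and the zone head losses add (resistances L/K in series).
Σ(L/K) = 311/3.61 + 143/1.90 + 611/34.8 = 86.15 + 75.26 + 17.56 = 179.0 d
K_eq = L_total / Σ(L/K) = 1065 / 179.0 = 5.951 m/d
q = K_eq · i = 5.951 × 0.0098 = 0.05832 m/d (same in every zone)
Zone A: v = q/n = 0.05832/0.36 = 0.1620 m/d → t_A = 311/0.1620 = 1920 d
Zone B: v = q/n = 0.05832/0.31 = 0.1881 m/d → t_B = 143/0.1881 = 760.2 d
Zone C: v = q/n = 0.05832/0.33 = 0.1767 m/d → t_C = 611/0.1767 = 3457 d
Total t = 1920 + 760.2 + 3457 = 6137 d
   = 6137 / 365 = 16.8 yr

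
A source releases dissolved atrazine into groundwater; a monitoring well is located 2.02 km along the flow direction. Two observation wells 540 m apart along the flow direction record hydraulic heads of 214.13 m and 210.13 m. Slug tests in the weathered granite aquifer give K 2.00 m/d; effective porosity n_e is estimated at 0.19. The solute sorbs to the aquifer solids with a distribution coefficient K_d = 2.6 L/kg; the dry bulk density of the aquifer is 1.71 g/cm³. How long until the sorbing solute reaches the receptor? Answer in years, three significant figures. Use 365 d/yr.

1730 years

Hydraulic gradient i = (214.13 − 210.13) / 540 = 4.00 / 540 = 0.007407
Darcy flux q = K·i = 2.00 × 0.007407 = 0.01481 m/d
v_s = q/n_e = 0.01481/0.19 = 0.07797 m/d
Retardation R = 1 + ρ_b·K_d/n = 1 + 1.71×2.6/0.19 = 24.40
Contaminant velocity v_c = v/R = 0.07797/24.40 = 0.003196 m/d
L = 2.02 km = 2020 m
t = L/v_c = 2020/0.003196 = 632100 d
   = 632100/365 = 1730 yr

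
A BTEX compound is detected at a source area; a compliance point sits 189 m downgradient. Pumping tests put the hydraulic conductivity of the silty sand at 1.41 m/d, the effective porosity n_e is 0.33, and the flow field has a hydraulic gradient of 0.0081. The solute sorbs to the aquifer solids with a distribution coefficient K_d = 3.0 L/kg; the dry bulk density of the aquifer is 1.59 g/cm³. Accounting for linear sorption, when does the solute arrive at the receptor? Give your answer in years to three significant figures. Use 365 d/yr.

231 years

Specific discharge q = 1.41 × 0.0081 = 0.01142 m/d
Seepage velocity v = q / n = 0.01142 / 0.33 = 0.03461 m/d
Retardation R = 1 + ρ_b·K_d/n = 1 + 1.59×3.0/0.33 = 15.45
Contaminant velocity v_c = v/R = 0.03461/15.45 = 0.002239 m/d
t = L/v_c = 189/0.002239 = 84400 d
   = 84400/365 = 231 yr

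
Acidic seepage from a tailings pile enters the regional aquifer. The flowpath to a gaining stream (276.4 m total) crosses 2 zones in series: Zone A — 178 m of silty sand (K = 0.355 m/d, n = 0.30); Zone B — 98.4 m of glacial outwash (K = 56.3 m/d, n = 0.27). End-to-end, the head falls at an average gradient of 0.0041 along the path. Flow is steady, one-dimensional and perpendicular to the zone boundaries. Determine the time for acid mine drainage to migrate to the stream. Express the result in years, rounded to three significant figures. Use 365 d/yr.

Steady 1-D flow in series ⇒ the Darcy flux q is identical in every zone and the zone head losses add (resistances L/K in series).
Σ(L/K) = 178/0.355 + 98.4/56.3 = 501.4 + 1.748 = 503.2 d
K_eq = L_total / Σ(L/K) = 276.4 / 503.2 = 0.5493 m/d
q = K_eq · i = 0.5493 × 0.0041 = 0.002252 m/d (same in every zone)
Zone A: v = q/n = 0.002252/0.30 = 0.007508 m/d → t_A = 178/0.007508 = 23710 d
Zone B: v = q/n = 0.002252/0.27 = 0.008342 m/d → t_B = 98.4/0.008342 = 11800 d
Total t = 23710 + 11800 = 35510 d
   = 35510 / 365 = 97.3 yr

97.3 years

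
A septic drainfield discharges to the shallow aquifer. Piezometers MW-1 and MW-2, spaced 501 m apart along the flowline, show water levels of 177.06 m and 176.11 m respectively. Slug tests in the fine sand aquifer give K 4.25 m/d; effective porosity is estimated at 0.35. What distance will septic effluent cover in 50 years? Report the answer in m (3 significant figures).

420 m

Hydraulic gradient i = (177.06 − 176.11) / 501 = 0.95 / 501 = 0.001896
Darcy flux q = K·i = 4.25 × 0.001896 = 0.008059 m/d
v = Ki/n = 4.25·0.001896/0.35 = 0.02303 m/d
T = 50 yr × 365 = 18250 d
L = v × T = 0.02303 × 18250 = 420.2 m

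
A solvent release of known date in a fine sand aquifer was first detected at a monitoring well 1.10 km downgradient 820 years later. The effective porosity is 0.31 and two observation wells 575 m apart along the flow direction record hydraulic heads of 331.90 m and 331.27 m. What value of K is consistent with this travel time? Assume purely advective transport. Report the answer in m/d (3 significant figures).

1.04 m/d

Hydraulic gradient i = (331.90 − 331.27) / 575 = 0.63 / 575 = 0.001096
t = 820 years = 299300 d
L = 1.10 km = 1100 m
v = L / t = 1100 / 299300 = 0.003675 m/d
K = v · n / i = 0.003675 × 0.31 / 0.001096 = 1.04 m/d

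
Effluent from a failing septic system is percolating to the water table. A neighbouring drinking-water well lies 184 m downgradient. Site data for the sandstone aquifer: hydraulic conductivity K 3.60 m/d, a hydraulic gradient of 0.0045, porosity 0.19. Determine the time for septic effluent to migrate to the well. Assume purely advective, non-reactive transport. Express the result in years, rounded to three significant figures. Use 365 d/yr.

5.91 years

Darcy flux q = K·i = 3.60 × 0.0045 = 0.01620 m/d
v_s = q/n_e = 0.01620/0.19 = 0.08526 m/d
t = L / v = 184 / 0.08526 = 2158 d
   = 2158 / 365 = 5.91 yr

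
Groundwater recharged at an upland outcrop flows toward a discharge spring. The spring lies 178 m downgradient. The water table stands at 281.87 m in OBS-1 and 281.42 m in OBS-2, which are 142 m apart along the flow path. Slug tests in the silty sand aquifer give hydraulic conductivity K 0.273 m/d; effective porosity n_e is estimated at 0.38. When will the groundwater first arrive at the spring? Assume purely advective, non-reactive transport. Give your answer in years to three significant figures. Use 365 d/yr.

214 years

Hydraulic gradient i = (281.87 − 281.42) / 142 = 0.45 / 142 = 0.003169
Darcy flux q = K·i = 0.273 × 0.003169 = 8.651e-4 m/d
v_s = q/n_e = 8.651e-4/0.38 = 0.002277 m/d
t = L / v = 178 / 0.002277 = 78180 d
   = 78180 / 365 = 214 yr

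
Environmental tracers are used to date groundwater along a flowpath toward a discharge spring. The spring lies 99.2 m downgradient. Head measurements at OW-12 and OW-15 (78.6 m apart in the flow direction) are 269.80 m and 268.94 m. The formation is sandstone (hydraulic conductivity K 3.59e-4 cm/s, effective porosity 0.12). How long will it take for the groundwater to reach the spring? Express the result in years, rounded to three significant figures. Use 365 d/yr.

9.61 years

Hydraulic gradient i = (269.80 − 268.94) / 78.6 = 0.86 / 78.6 = 0.01094
K = 3.59e-4 cm/s × 864 = 0.3102 m/d
Darcy flux q = K·i = 0.3102 × 0.01094 = 0.003394 m/d
v = Ki/n = 0.3102·0.01094/0.12 = 0.02828 m/d
t = L / v = 99.2 / 0.02828 = 3508 d
   = 3508 / 365 = 9.61 yr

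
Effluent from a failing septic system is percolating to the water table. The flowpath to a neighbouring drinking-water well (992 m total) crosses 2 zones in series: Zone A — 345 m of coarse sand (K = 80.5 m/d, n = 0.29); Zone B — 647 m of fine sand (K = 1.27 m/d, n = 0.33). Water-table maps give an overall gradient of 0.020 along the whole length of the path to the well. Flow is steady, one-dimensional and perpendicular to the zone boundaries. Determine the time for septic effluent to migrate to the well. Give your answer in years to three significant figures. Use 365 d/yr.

22.2 years

Continuity: the same q passes through each zone, so ΔH = q·Σ(L_j/K_j) — the zones act as resistances in series.
Σ(L/K) = 345/80.5 + 647/1.27 = 4.286 + 509.4 = 513.7 d
K_eq = L_total / Σ(L/K) = 992 / 513.7 = 1.931 m/d
q = K_eq · i = 1.931 × 0.020 = 0.03862 m/d (same in every zone)
Zone A: v = q/n = 0.03862/0.29 = 0.1332 m/d → t_A = 345/0.1332 = 2591 d
Zone B: v = q/n = 0.03862/0.33 = 0.1170 m/d → t_B = 647/0.1170 = 5529 d
Total t = 2591 + 5529 = 8119 d
   = 8119 / 365 = 22.2 yr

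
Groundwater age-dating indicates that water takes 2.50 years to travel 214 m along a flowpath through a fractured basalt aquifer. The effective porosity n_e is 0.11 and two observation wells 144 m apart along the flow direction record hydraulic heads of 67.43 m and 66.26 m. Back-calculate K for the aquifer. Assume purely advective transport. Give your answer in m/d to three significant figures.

3.18 m/d

Hydraulic gradient i = (67.43 − 66.26) / 144 = 1.17 / 144 = 0.008125
t = 2.50 years = 912.5 d
v = L / t = 214 / 912.5 = 0.2345 m/d
K = v · n / i = 0.2345 × 0.11 / 0.008125 = 3.18 m/d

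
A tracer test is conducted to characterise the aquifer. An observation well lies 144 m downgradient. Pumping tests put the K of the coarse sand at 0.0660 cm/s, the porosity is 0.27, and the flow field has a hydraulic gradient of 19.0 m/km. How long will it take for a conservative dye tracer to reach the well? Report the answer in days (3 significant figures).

K = 0.0660 cm/s × 864 = 57.02 m/d
q = Ki = 57.02 × 0.019 = 1.083 m/d
v_s = q/n_e = 1.083/0.27 = 4.013 m/d
t = L / v = 144 / 4.013 = 35.89 d

35.9 days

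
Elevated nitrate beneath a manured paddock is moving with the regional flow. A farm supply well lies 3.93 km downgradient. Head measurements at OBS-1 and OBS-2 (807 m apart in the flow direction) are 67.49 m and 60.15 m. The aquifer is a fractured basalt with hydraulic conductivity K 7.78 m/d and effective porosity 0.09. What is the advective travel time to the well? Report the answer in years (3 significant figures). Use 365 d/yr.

13.7 years

Hydraulic gradient i = (67.49 − 60.15) / 807 = 7.34 / 807 = 0.009095
Specific discharge q = 7.78 × 0.009095 = 0.07076 m/d
Seepage velocity v = q / n = 0.07076 / 0.09 = 0.7862 m/d
L = 3.93 km = 3930 m
t = L / v = 3930 / 0.7862 = 4998 d
   = 4998 / 365 = 13.7 yr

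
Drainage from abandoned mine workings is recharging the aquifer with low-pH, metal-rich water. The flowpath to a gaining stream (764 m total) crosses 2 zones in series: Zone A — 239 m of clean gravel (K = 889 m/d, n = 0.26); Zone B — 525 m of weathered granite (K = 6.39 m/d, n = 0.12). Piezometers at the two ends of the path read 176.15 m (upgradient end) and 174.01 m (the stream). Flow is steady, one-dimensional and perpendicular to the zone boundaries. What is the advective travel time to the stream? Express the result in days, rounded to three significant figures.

4820 days

Total head drop ΔH = 176.15 − 174.01 = 2.14 m
Steady 1-D flow in series ⇒ the Darcy flux q is identical in every zone and the zone head losses add (resistances L/K in series).
Σ(L/K) = 239/889 + 525/6.39 = 0.2688 + 82.16 = 82.43 d
q = ΔH / Σ(L/K) = 2.14 / 82.43 = 0.02596 m/d (same in every zone)
Zone A: v = q/n = 0.02596/0.26 = 0.09985 m/d → t_A = 239/0.09985 = 2394 d
Zone B: v = q/n = 0.02596/0.12 = 0.2163 m/d → t_B = 525/0.2163 = 2427 d
Total t = 2394 + 2427 = 4820 d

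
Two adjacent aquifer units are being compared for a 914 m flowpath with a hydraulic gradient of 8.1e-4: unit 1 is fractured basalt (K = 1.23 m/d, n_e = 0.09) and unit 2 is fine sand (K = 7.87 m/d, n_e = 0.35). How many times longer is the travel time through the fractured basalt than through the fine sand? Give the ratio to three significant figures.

Unit 1 (fractured basalt): v = 1.23×8.1e-4/0.09 = 0.01107 m/d, t = 914/0.01107 = 82570 d
Unit 2 (fine sand): v = 7.87×8.1e-4/0.35 = 0.01821 m/d, t = 914/0.01821 = 50180 d
t(fractured basalt) / t(fine sand) = 82570/50180 = 1.65

1.65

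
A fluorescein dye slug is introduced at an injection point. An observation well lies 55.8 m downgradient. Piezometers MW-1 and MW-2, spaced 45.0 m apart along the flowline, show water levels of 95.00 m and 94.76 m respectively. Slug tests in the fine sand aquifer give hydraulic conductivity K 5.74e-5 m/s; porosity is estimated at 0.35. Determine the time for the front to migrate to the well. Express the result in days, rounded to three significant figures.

738 days

Hydraulic gradient i = (95.00 − 94.76) / 45.0 = 0.24 / 45.0 = 0.005333
K = 5.74e-5 m/s × 86400 s/d = 4.959 m/d
Darcy flux q = K·i = 4.959 × 0.005333 = 0.02645 m/d
Average linear velocity = 0.02645 / 0.35 = 0.07557 m/d
t = L / v = 55.8 / 0.07557 = 738.4 d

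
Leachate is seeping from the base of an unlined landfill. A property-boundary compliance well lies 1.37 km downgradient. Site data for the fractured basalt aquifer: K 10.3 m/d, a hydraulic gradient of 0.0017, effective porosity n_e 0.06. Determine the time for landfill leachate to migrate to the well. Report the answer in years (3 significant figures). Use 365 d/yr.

Darcy flux q = K·i = 10.3 × 0.0017 = 0.01751 m/d
Average linear velocity = 0.01751 / 0.06 = 0.2918 m/d
L = 1.37 km = 1370 m
t = L / v = 1370 / 0.2918 = 4694 d
   = 4694 / 365 = 12.9 yr

12.9 years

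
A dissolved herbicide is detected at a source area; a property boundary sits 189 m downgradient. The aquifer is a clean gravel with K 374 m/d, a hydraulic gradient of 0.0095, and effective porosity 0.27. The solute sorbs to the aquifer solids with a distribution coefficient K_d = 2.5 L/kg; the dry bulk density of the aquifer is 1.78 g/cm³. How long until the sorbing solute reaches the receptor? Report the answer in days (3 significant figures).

Specific discharge q = 374 × 0.0095 = 3.553 m/d
Seepage velocity v = q / n = 3.553 / 0.27 = 13.16 m/d
Retardation R = 1 + ρ_b·K_d/n = 1 + 1.78×2.5/0.27 = 17.48
Contaminant velocity v_c = v/R = 13.16/17.48 = 0.7528 m/d
t = L/v_c = 189/0.7528 = 251.1 d

251 days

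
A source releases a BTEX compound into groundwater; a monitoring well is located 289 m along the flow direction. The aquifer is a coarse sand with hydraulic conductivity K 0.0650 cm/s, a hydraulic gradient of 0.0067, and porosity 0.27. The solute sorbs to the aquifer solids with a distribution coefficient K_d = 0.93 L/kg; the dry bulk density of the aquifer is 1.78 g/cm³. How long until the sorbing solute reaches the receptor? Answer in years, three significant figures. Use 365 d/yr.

4.05 years

K = 0.0650 cm/s × 864 = 56.16 m/d
q = Ki = 56.16 × 0.0067 = 0.3763 m/d
Average linear velocity = 0.3763 / 0.27 = 1.394 m/d
Retardation R = 1 + ρ_b·K_d/n = 1 + 1.78×0.93/0.27 = 7.131
Contaminant velocity v_c = v/R = 1.394/7.131 = 0.1954 m/d
t = L/v_c = 289/0.1954 = 1479 d
   = 1479/365 = 4.05 yr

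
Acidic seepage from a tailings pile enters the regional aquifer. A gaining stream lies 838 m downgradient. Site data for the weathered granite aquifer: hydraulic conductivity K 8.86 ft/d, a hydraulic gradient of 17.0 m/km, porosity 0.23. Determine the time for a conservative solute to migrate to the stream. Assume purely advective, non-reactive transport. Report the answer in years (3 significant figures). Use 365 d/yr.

11.5 years

K = 8.86 ft/d × 0.3048 = 2.701 m/d
q = Ki = 2.701 × 0.017 = 0.04591 m/d
Average linear velocity = 0.04591 / 0.23 = 0.1996 m/d
t = L / v = 838 / 0.1996 = 4198 d
   = 4198 / 365 = 11.5 yr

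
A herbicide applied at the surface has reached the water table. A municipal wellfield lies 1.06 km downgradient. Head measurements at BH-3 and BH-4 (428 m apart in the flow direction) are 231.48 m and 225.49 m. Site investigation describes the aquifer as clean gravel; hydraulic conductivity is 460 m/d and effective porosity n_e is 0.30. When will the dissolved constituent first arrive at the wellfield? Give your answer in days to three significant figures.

49.4 days

Hydraulic gradient i = (231.48 − 225.49) / 428 = 5.99 / 428 = 0.01400
Darcy flux q = K·i = 460 × 0.01400 = 6.438 m/d
Seepage velocity v = q / n = 6.438 / 0.30 = 21.46 m/d
L = 1.06 km = 1060 m
t = L / v = 1060 / 21.46 = 49.40 d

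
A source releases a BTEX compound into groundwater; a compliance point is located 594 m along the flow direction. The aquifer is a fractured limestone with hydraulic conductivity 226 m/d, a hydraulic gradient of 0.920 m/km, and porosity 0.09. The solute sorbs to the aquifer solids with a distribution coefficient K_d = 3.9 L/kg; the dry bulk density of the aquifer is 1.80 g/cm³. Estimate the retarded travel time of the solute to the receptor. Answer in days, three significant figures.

20300 days

Specific discharge q = 226 × 9.2e-4 = 0.2079 m/d
Seepage velocity v = q / n = 0.2079 / 0.09 = 2.310 m/d
Retardation R = 1 + ρ_b·K_d/n = 1 + 1.80×3.9/0.09 = 79.00
Contaminant velocity v_c = v/R = 2.310/79.00 = 0.02924 m/d
t = L/v_c = 594/0.02924 = 20310 d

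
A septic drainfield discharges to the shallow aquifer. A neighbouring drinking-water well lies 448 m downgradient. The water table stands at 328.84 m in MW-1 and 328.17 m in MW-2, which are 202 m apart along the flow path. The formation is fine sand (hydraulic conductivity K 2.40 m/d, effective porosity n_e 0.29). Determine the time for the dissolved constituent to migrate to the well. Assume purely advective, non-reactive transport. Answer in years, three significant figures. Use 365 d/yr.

Hydraulic gradient i = (328.84 − 328.17) / 202 = 0.67 / 202 = 0.003317
Specific discharge q = 2.40 × 0.003317 = 0.007960 m/d
Average linear velocity = 0.007960 / 0.29 = 0.02745 m/d
t = L / v = 448 / 0.02745 = 16320 d
   = 16320 / 365 = 44.7 yr

44.7 years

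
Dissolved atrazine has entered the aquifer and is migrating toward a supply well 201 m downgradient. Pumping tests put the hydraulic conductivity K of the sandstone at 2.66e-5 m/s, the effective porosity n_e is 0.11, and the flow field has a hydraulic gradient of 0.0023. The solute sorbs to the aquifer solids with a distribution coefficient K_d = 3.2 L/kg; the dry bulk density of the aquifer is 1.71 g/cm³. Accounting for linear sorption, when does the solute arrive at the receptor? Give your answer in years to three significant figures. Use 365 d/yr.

582 years

K = 2.66e-5 m/s × 86400 s/d = 2.298 m/d
Darcy flux q = K·i = 2.298 × 0.0023 = 0.005286 m/d
Seepage velocity v = q / n = 0.005286 / 0.11 = 0.04805 m/d
Retardation R = 1 + ρ_b·K_d/n = 1 + 1.71×3.2/0.11 = 50.75
Contaminant velocity v_c = v/R = 0.04805/50.75 = 9.470e-4 m/d
t = L/v_c = 201/9.470e-4 = 212300 d
   = 212300/365 = 582 yr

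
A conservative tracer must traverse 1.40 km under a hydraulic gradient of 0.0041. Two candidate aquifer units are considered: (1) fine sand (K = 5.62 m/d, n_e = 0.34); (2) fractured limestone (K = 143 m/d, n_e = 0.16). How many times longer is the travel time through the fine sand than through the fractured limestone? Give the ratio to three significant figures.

Unit 1 (fine sand): v = 5.62×0.0041/0.34 = 0.06777 m/d, t = 1400/0.06777 = 20660 d
Unit 2 (fractured limestone): v = 143×0.0041/0.16 = 3.664 m/d, t = 1400/3.664 = 382.1 d
t(fine sand) / t(fractured limestone) = 20660/382.1 = 54.1

54.1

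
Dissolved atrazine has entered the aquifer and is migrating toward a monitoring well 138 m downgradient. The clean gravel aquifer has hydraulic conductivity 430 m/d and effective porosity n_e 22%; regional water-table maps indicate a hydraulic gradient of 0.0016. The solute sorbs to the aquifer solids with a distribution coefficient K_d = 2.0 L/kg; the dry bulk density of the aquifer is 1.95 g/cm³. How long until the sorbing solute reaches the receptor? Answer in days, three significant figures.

Specific discharge q = 430 × 0.0016 = 0.6880 m/d
v = Ki/n = 430·0.0016/0.22 = 3.127 m/d
Retardation R = 1 + ρ_b·K_d/n = 1 + 1.95×2.0/0.22 = 18.73
Contaminant velocity v_c = v/R = 3.127/18.73 = 0.1670 m/d
t = L/v_c = 138/0.1670 = 826.4 d

826 days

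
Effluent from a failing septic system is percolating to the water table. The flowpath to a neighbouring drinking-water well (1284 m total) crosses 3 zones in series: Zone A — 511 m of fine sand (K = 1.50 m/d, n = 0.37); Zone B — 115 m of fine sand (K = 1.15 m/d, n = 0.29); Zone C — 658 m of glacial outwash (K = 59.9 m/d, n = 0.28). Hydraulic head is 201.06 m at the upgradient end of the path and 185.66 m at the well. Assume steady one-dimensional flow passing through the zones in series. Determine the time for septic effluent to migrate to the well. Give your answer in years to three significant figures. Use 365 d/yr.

Total head drop ΔH = 201.06 − 185.66 = 15.40 m
Steady 1-D flow in series ⇒ the Darcy flux q is identical in every zone and the zone head losses add (resistances L/K in series).
Σ(L/K) = 511/1.50 + 115/1.15 + 658/59.9 = 340.7 + 100.0 + 10.98 = 451.7 d
q = ΔH / Σ(L/K) = 15.40 / 451.7 = 0.03410 m/d (same in every zone)
Zone A: v = q/n = 0.03410/0.37 = 0.09215 m/d → t_A = 511/0.09215 = 5545 d
Zone B: v = q/n = 0.03410/0.29 = 0.1176 m/d → t_B = 115/0.1176 = 978.1 d
Zone C: v = q/n = 0.03410/0.28 = 0.1218 m/d → t_C = 658/0.1218 = 5403 d
Total t = 5545 + 978.1 + 5403 = 11930 d
   = 11930 / 365 = 32.7 yr

32.7 years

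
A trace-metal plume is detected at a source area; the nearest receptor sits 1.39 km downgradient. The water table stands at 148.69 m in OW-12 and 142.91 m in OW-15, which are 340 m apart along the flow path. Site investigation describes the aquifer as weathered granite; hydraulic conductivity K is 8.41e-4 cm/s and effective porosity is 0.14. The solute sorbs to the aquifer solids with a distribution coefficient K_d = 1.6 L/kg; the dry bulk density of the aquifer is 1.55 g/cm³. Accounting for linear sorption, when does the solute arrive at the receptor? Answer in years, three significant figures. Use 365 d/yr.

Hydraulic gradient i = (148.69 − 142.91) / 340 = 5.78 / 340 = 0.01700
K = 8.41e-4 cm/s × 864 = 0.7266 m/d
Darcy flux q = K·i = 0.7266 × 0.01700 = 0.01235 m/d
v_s = q/n_e = 0.01235/0.14 = 0.08823 m/d
Retardation R = 1 + ρ_b·K_d/n = 1 + 1.55×1.6/0.14 = 18.71
Contaminant velocity v_c = v/R = 0.08823/18.71 = 0.004715 m/d
L = 1.39 km = 1390 m
t = L/v_c = 1390/0.004715 = 294800 d
   = 294800/365 = 808 yr

808 years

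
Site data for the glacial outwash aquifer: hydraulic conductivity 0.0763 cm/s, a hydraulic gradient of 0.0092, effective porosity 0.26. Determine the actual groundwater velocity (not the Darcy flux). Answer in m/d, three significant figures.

K = 0.0763 cm/s × 864 = 65.92 m/d
q = Ki = 65.92 × 0.0092 = 0.6065 m/d
Seepage velocity v = q / n = 0.6065 / 0.26 = 2.333 m/d

2.33 m/d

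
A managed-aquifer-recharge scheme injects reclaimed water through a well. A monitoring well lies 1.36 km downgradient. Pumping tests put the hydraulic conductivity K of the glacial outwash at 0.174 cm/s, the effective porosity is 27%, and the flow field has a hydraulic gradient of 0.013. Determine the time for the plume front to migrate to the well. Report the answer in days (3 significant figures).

K = 0.174 cm/s × 864 = 150.3 m/d
q = Ki = 150.3 × 0.013 = 1.954 m/d
v_s = q/n_e = 1.954/0.27 = 7.238 m/d
L = 1.36 km = 1360 m
t = L / v = 1360 / 7.238 = 187.9 d

188 days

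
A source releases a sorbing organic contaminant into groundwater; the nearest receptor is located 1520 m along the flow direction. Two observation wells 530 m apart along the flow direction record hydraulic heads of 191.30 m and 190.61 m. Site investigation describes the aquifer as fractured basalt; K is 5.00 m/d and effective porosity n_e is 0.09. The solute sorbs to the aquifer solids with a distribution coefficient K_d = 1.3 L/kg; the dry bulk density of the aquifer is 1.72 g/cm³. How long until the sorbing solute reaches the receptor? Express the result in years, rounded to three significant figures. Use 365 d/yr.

1490 years

Hydraulic gradient i = (191.30 − 190.61) / 530 = 0.69 / 530 = 0.001302
Darcy flux q = K·i = 5.00 × 0.001302 = 0.006509 m/d
Average linear velocity = 0.006509 / 0.09 = 0.07233 m/d
Retardation R = 1 + ρ_b·K_d/n = 1 + 1.72×1.3/0.09 = 25.84
Contaminant velocity v_c = v/R = 0.07233/25.84 = 0.002799 m/d
t = L/v_c = 1520/0.002799 = 543100 d
   = 543100/365 = 1490 yr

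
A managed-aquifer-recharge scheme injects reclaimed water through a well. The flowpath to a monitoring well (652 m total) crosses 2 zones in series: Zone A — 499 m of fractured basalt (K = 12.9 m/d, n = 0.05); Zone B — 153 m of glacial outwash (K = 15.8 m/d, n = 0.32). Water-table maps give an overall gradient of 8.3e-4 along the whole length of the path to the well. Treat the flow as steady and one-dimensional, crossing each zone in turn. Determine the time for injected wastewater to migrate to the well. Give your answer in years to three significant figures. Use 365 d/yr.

18.1 years

Steady 1-D flow in series ⇒ the Darcy flux q is identical in every zone and the zone head losses add (resistances L/K in series).
Σ(L/K) = 499/12.9 + 153/15.8 = 38.68 + 9.684 = 48.37 d
K_eq = L_total / Σ(L/K) = 652 / 48.37 = 13.48 m/d
q = K_eq · i = 13.48 × 8.3e-4 = 0.01119 m/d (same in every zone)
Zone A: v = q/n = 0.01119/0.05 = 0.2238 m/d → t_A = 499/0.2238 = 2230 d
Zone B: v = q/n = 0.01119/0.32 = 0.03497 m/d → t_B = 153/0.03497 = 4376 d
Total t = 2230 + 4376 = 6606 d
   = 6606 / 365 = 18.1 yr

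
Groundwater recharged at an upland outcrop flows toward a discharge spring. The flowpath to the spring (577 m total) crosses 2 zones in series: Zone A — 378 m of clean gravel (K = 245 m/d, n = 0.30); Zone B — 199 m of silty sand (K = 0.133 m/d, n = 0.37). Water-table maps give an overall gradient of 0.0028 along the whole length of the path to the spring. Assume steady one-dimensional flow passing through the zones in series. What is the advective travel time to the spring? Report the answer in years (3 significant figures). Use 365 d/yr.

475 years

Steady 1-D flow in series ⇒ the Darcy flux q is identical in every zone and the zone head losses add (resistances L/K in series).
Σ(L/K) = 378/245 + 199/0.133 = 1.543 + 1496 = 1498 d
K_eq = L_total / Σ(L/K) = 577 / 1498 = 0.3852 m/d
q = K_eq · i = 0.3852 × 0.0028 = 0.001079 m/d (same in every zone)
Zone A: v = q/n = 0.001079/0.30 = 0.003596 m/d → t_A = 378/0.003596 = 105100 d
Zone B: v = q/n = 0.001079/0.37 = 0.002915 m/d → t_B = 199/0.002915 = 68260 d
Total t = 105100 + 68260 = 173400 d
   = 173400 / 365 = 475 yr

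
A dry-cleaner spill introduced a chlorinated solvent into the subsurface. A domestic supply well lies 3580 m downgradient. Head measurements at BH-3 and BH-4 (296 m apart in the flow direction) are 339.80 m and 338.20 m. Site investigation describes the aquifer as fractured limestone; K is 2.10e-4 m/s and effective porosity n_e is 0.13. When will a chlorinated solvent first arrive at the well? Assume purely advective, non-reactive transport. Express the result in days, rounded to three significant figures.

4750 days

Hydraulic gradient i = (339.80 − 338.20) / 296 = 1.60 / 296 = 0.005405
K = 2.10e-4 m/s × 86400 s/d = 18.14 m/d
Darcy flux q = K·i = 18.14 × 0.005405 = 0.09808 m/d
Average linear velocity = 0.09808 / 0.13 = 0.7544 m/d
t = L / v = 3580 / 0.7544 = 4745 d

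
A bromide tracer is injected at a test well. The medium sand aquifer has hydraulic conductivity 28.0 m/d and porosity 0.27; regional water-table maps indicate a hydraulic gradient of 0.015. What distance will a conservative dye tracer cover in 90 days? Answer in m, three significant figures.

Specific discharge q = 28.0 × 0.015 = 0.4200 m/d
Average linear velocity = 0.4200 / 0.27 = 1.556 m/d
L = v × T = 1.556 × 90 = 140.0 m

140 m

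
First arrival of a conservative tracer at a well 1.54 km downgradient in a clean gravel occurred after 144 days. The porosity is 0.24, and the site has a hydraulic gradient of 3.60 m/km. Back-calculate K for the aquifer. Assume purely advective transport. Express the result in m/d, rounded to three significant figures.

713 m/d

L = 1.54 km = 1540 m
v = L / t = 1540 / 144 = 10.69 m/d
K = v · n / i = 10.69 × 0.24 / 0.0036 = 713 m/d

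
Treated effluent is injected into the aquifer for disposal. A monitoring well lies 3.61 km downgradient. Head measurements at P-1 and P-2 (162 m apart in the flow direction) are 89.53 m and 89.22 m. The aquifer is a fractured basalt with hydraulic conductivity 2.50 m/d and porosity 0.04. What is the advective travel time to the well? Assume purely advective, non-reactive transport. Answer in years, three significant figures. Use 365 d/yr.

Hydraulic gradient i = (89.53 − 89.22) / 162 = 0.31 / 162 = 0.001914
Darcy flux q = K·i = 2.50 × 0.001914 = 0.004784 m/d
v_s = q/n_e = 0.004784/0.04 = 0.1196 m/d
L = 3.61 km = 3610 m
t = L / v = 3610 / 0.1196 = 30180 d
   = 30180 / 365 = 82.7 yr

82.7 years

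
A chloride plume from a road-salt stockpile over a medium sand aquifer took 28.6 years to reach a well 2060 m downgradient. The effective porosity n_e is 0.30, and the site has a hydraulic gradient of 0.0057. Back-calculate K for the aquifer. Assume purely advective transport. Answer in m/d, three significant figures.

10.4 m/d

t = 28.6 years = 10440 d
v = L / t = 2060 / 10440 = 0.1973 m/d
K = v · n / i = 0.1973 × 0.30 / 0.0057 = 10.4 m/d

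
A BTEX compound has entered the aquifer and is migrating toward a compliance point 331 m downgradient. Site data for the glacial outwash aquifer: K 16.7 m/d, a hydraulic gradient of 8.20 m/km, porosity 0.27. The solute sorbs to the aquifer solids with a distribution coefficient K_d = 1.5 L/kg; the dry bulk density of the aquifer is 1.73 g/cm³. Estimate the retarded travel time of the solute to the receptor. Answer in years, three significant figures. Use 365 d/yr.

Specific discharge q = 16.7 × 0.0082 = 0.1369 m/d
v_s = q/n_e = 0.1369/0.27 = 0.5072 m/d
Retardation R = 1 + ρ_b·K_d/n = 1 + 1.73×1.5/0.27 = 10.61
Contaminant velocity v_c = v/R = 0.5072/10.61 = 0.04780 m/d
t = L/v_c = 331/0.04780 = 6925 d
   = 6925/365 = 19.0 yr

19.0 years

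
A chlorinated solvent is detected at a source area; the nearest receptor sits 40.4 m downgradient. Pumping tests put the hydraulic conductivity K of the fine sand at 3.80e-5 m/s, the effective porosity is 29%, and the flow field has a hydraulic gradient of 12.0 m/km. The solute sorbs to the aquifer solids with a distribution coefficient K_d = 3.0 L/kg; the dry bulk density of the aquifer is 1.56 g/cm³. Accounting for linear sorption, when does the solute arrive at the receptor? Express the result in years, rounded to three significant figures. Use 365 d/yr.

14.0 years

K = 3.80e-5 m/s × 86400 s/d = 3.283 m/d
Darcy flux q = K·i = 3.283 × 0.012 = 0.03940 m/d
v = Ki/n = 3.283·0.012/0.29 = 0.1359 m/d
Retardation R = 1 + ρ_b·K_d/n = 1 + 1.56×3.0/0.29 = 17.14
Contaminant velocity v_c = v/R = 0.1359/17.14 = 0.007927 m/d
t = L/v_c = 40.4/0.007927 = 5096 d
   = 5096/365 = 14.0 yr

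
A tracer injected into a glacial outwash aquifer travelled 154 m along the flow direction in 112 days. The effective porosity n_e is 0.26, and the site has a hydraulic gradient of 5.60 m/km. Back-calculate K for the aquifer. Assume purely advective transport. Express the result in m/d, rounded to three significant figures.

63.8 m/d

v = L / t = 154 / 112 = 1.375 m/d
K = v · n / i = 1.375 × 0.26 / 0.0056 = 63.8 m/d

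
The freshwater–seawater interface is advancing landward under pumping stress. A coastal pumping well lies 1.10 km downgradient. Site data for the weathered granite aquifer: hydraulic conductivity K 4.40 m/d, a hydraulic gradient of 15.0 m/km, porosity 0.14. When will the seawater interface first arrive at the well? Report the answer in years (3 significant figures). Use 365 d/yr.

6.39 years

Specific discharge q = 4.40 × 0.015 = 0.06600 m/d
v_s = q/n_e = 0.06600/0.14 = 0.4714 m/d
L = 1.10 km = 1100 m
t = L / v = 1100 / 0.4714 = 2333 d
   = 2333 / 365 = 6.39 yr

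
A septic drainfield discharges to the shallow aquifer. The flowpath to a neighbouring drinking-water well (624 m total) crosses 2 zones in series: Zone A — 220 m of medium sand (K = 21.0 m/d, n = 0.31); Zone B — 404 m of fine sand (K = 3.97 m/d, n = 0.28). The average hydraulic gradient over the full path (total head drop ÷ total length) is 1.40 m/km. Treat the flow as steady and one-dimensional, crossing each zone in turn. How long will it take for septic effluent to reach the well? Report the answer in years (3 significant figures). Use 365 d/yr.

63.8 years

For zones in series the flux q is common to all zones; the equivalent conductivity is the harmonic (thickness-weighted) mean, K_eq = L_total / Σ(L_j/K_j).
Σ(L/K) = 220/21.0 + 404/3.97 = 10.48 + 101.8 = 112.2 d
K_eq = L_total / Σ(L/K) = 624 / 112.2 = 5.560 m/d
q = K_eq · i = 5.560 × 0.0014 = 0.007783 m/d (same in every zone)
Zone A: v = q/n = 0.007783/0.31 = 0.02511 m/d → t_A = 220/0.02511 = 8762 d
Zone B: v = q/n = 0.007783/0.28 = 0.02780 m/d → t_B = 404/0.02780 = 14530 d
Total t = 8762 + 14530 = 23300 d
   = 23300 / 365 = 63.8 yr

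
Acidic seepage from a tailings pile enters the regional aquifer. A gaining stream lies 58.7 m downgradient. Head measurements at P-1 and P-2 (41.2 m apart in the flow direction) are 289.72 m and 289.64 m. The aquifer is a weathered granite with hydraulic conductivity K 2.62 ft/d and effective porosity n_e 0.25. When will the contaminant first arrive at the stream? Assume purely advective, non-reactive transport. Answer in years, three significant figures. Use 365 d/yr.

Hydraulic gradient i = (289.72 − 289.64) / 41.2 = 0.08 / 41.2 = 0.001942
K = 2.62 ft/d × 0.3048 = 0.7986 m/d
Specific discharge q = 0.7986 × 0.001942 = 0.001551 m/d
Seepage velocity v = q / n = 0.001551 / 0.25 = 0.006203 m/d
t = L / v = 58.7 / 0.006203 = 9464 d
   = 9464 / 365 = 25.9 yr

25.9 years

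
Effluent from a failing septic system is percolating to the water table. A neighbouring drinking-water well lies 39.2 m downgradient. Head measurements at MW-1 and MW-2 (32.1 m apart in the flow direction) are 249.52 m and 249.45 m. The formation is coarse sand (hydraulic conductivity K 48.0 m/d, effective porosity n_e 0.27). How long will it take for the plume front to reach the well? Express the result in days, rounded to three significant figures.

101 days

Hydraulic gradient i = (249.52 − 249.45) / 32.1 = 0.07 / 32.1 = 0.002181
Darcy flux q = K·i = 48.0 × 0.002181 = 0.1047 m/d
v = Ki/n = 48.0·0.002181/0.27 = 0.3877 m/d
t = L / v = 39.2 / 0.3877 = 101.1 d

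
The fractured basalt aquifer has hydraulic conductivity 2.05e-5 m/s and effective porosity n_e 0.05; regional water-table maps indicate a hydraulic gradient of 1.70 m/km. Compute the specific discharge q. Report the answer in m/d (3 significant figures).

0.00301 m/d

K = 2.05e-5 m/s × 86400 s/d = 1.771 m/d
Specific discharge q = 1.771 × 0.0017 = 0.003011 m/d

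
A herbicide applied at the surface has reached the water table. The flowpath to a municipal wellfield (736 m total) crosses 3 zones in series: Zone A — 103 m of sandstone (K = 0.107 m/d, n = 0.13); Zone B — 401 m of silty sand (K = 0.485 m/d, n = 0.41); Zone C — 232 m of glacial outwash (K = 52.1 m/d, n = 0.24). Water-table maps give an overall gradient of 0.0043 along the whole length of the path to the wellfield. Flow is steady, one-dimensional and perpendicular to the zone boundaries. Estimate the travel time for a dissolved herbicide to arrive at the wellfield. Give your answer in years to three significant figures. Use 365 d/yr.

Continuity: the same q passes through each zone, so ΔH = q·Σ(L_j/K_j) — the zones act as resistances in series.
Σ(L/K) = 103/0.107 + 401/0.485 + 232/52.1 = 962.6 + 826.8 + 4.453 = 1794 d
K_eq = L_total / Σ(L/K) = 736 / 1794 = 0.4103 m/d
q = K_eq · i = 0.4103 × 0.0043 = 0.001764 m/d (same in every zone)
Zone A: v = q/n = 0.001764/0.13 = 0.01357 m/d → t_A = 103/0.01357 = 7590 d
Zone B: v = q/n = 0.001764/0.41 = 0.004303 m/d → t_B = 401/0.004303 = 93190 d
Zone C: v = q/n = 0.001764/0.24 = 0.007351 m/d → t_C = 232/0.007351 = 31560 d
Total t = 7590 + 93190 + 31560 = 132300 d
   = 132300 / 365 = 363 yr

363 years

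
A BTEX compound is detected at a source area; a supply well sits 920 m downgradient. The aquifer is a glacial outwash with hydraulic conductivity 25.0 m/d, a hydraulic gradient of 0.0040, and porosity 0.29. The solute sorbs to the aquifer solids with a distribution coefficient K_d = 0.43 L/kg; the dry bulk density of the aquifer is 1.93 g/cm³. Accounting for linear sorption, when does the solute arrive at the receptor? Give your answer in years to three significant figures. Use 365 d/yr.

28.2 years

Specific discharge q = 25.0 × 0.0040 = 0.1000 m/d
Average linear velocity = 0.1000 / 0.29 = 0.3448 m/d
Retardation R = 1 + ρ_b·K_d/n = 1 + 1.93×0.43/0.29 = 3.862
Contaminant velocity v_c = v/R = 0.3448/3.862 = 0.08929 m/d
t = L/v_c = 920/0.08929 = 10300 d
   = 10300/365 = 28.2 yr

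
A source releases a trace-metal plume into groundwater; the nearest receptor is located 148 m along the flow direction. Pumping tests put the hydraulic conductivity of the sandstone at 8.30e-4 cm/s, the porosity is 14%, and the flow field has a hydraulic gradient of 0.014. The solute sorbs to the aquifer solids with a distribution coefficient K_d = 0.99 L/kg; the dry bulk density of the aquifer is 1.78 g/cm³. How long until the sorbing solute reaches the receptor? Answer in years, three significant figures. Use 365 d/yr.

76.8 years

K = 8.30e-4 cm/s × 864 = 0.7171 m/d
q = Ki = 0.7171 × 0.014 = 0.01004 m/d
v = Ki/n = 0.7171·0.014/0.14 = 0.07171 m/d
Retardation R = 1 + ρ_b·K_d/n = 1 + 1.78×0.99/0.14 = 13.59
Contaminant velocity v_c = v/R = 0.07171/13.59 = 0.005278 m/d
t = L/v_c = 148/0.005278 = 28040 d
   = 28040/365 = 76.8 yr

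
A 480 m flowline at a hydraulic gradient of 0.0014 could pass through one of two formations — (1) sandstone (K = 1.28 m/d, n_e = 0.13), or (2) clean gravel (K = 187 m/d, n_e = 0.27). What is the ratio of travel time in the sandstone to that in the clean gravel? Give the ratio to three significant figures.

70.3

Unit 1 (sandstone): v = 1.28×0.0014/0.13 = 0.01378 m/d, t = 480/0.01378 = 34820 d
Unit 2 (clean gravel): v = 187×0.0014/0.27 = 0.9696 m/d, t = 480/0.9696 = 495.0 d
t(sandstone) / t(clean gravel) = 34820/495.0 = 70.3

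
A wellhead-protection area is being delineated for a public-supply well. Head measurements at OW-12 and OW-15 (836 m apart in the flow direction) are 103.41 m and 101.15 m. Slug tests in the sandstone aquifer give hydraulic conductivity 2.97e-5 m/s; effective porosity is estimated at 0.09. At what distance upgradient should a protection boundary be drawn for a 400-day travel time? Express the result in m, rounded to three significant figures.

30.8 m

Hydraulic gradient i = (103.41 − 101.15) / 836 = 2.26 / 836 = 0.002703
K = 2.97e-5 m/s × 86400 s/d = 2.566 m/d
q = Ki = 2.566 × 0.002703 = 0.006937 m/d
Seepage velocity v = q / n = 0.006937 / 0.09 = 0.07708 m/d
L = v × T = 0.07708 × 400 = 30.83 m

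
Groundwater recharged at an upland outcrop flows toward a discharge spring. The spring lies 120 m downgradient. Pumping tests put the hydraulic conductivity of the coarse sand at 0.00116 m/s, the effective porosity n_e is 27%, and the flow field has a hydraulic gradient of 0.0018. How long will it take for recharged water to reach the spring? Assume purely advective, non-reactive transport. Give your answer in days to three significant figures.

K = 0.00116 m/s × 86400 s/d = 100.2 m/d
Darcy flux q = K·i = 100.2 × 0.0018 = 0.1804 m/d
v_s = q/n_e = 0.1804/0.27 = 0.6682 m/d
t = L / v = 120 / 0.6682 = 179.6 d

180 days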